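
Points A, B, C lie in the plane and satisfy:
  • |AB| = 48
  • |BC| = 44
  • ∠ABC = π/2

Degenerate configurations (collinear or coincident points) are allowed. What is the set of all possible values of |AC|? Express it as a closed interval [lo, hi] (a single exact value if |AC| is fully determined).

|AC| = 4·√(265)  (≈ 65.1153)

|AB| ∈ {48}
|BC| ∈ {44}
|AC| ∈ {4·√(265)}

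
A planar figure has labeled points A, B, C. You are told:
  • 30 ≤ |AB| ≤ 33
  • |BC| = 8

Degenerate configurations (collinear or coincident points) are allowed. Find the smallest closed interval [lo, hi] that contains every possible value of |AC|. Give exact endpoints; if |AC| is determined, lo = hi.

|AB| ∈ [30, 33]
|BC| ∈ {8}
|AC| ∈ [22, 41]

|AC| ∈ [22, 41]  (≈ [22.0000, 41.0000])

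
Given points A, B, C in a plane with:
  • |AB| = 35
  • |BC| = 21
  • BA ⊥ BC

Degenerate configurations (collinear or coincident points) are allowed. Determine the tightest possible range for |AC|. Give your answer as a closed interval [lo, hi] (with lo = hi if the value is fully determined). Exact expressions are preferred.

|AC| = 7·√(34)  (≈ 40.8167)

|AB| ∈ {35}
|BC| ∈ {21}
|AC| ∈ {7·√(34)}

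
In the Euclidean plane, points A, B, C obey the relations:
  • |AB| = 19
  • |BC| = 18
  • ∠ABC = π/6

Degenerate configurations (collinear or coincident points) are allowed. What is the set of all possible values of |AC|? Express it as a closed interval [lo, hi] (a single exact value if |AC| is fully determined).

|AB| ∈ {19}
|BC| ∈ {18}
|AC| ∈ {√(685 - 342·√(3))}

|AC| = √(685 - 342·√(3))  (≈ 9.6249)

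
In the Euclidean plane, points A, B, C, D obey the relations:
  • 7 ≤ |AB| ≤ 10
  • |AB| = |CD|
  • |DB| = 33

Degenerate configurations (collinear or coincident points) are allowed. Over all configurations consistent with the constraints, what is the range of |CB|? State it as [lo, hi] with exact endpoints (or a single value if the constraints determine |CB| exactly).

|CB| ∈ [23, 43]  (≈ [23.0000, 43.0000])

|AB| ∈ [7, 10]
|BD| ∈ {33}
|CD| ∈ [7, 10]
|AD| ∈ [23, 43]
|BC| ∈ [23, 43]
|AC| ∈ [13, 53]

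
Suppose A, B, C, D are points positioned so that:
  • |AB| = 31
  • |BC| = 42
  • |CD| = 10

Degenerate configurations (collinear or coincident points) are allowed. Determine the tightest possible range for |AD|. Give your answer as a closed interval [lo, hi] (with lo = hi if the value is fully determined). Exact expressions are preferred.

|AB| ∈ {31}
|BC| ∈ {42}
|CD| ∈ {10}
|AC| ∈ [11, 73]
|BD| ∈ [32, 52]
|AD| ∈ [1, 83]

|AD| ∈ [1, 83]  (≈ [1.0000, 83.0000])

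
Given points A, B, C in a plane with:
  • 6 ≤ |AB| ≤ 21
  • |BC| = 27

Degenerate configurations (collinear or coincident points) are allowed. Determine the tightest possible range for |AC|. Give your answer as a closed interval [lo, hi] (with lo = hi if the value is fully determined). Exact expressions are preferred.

|AB| ∈ [6, 21]
|BC| ∈ {27}
|AC| ∈ [6, 48]

|AC| ∈ [6, 48]  (≈ [6.0000, 48.0000])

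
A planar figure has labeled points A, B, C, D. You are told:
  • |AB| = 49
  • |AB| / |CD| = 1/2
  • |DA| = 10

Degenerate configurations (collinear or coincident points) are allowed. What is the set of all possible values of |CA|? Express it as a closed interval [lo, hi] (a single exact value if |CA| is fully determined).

|AB| ∈ {49}
|AD| ∈ {10}
|CD| ∈ {98}
|BD| ∈ [39, 59]
|AC| ∈ [88, 108]
|BC| ∈ [39, 157]

|CA| ∈ [88, 108]  (≈ [88.0000, 108.0000])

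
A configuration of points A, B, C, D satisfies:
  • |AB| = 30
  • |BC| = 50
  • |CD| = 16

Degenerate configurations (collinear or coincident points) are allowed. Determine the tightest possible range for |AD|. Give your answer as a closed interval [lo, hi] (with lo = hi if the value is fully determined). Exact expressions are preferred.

|AD| ∈ [4, 96]  (≈ [4.0000, 96.0000])

|AB| ∈ {30}
|BC| ∈ {50}
|CD| ∈ {16}
|AC| ∈ [20, 80]
|BD| ∈ [34, 66]
|AD| ∈ [4, 96]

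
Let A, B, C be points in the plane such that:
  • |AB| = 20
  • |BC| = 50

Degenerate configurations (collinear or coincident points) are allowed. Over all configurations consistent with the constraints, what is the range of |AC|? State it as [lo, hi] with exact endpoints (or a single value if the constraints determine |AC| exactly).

|AC| ∈ [30, 70]  (≈ [30.0000, 70.0000])

|AB| ∈ {20}
|BC| ∈ {50}
|AC| ∈ [30, 70]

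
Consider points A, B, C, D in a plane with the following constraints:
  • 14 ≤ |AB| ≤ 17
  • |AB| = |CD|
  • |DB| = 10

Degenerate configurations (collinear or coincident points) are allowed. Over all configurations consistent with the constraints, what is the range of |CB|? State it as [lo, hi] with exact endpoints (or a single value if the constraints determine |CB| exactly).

|AB| ∈ [14, 17]
|BD| ∈ {10}
|CD| ∈ [14, 17]
|AD| ∈ [4, 27]
|BC| ∈ [4, 27]
|AC| ∈ [0, 44]

|CB| ∈ [4, 27]  (≈ [4.0000, 27.0000])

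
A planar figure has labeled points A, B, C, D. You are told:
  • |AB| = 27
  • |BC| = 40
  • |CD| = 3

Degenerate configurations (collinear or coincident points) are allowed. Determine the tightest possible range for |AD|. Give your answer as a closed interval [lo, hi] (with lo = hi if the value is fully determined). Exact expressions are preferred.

|AB| ∈ {27}
|BC| ∈ {40}
|CD| ∈ {3}
|AC| ∈ [13, 67]
|BD| ∈ [37, 43]
|AD| ∈ [10, 70]

|AD| ∈ [10, 70]  (≈ [10.0000, 70.0000])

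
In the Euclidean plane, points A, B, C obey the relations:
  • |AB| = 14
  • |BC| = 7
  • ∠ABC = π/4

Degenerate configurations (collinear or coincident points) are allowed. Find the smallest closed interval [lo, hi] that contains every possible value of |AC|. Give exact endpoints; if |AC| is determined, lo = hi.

|AB| ∈ {14}
|BC| ∈ {7}
|AC| ∈ {7·√(5 - 2·√(2))}

|AC| = 7·√(5 - 2·√(2))  (≈ 10.3154)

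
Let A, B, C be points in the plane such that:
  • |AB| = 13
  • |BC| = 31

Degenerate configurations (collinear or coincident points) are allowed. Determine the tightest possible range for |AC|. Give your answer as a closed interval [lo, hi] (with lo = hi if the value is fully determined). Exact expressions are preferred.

|AC| ∈ [18, 44]  (≈ [18.0000, 44.0000])

|AB| ∈ {13}
|BC| ∈ {31}
|AC| ∈ [18, 44]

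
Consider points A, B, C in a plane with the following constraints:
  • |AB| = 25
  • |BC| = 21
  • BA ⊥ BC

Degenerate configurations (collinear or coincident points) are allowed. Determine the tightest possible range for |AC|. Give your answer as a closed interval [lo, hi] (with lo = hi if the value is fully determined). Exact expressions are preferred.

|AB| ∈ {25}
|BC| ∈ {21}
|AC| ∈ {√(1066)}

|AC| = √(1066)  (≈ 32.6497)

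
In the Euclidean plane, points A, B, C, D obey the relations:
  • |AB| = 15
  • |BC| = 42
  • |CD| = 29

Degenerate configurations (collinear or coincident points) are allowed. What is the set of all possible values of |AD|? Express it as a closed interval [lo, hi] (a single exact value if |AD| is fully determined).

|AD| ∈ [0, 86]  (≈ [0.0000, 86.0000])

|AB| ∈ {15}
|BC| ∈ {42}
|CD| ∈ {29}
|AC| ∈ [27, 57]
|BD| ∈ [13, 71]
|AD| ∈ [0, 86]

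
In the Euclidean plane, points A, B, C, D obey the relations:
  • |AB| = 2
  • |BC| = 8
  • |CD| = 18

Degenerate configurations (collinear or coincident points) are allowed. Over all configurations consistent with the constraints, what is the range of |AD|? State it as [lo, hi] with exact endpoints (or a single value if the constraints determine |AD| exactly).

|AB| ∈ {2}
|BC| ∈ {8}
|CD| ∈ {18}
|AC| ∈ [6, 10]
|BD| ∈ [10, 26]
|AD| ∈ [8, 28]

|AD| ∈ [8, 28]  (≈ [8.0000, 28.0000])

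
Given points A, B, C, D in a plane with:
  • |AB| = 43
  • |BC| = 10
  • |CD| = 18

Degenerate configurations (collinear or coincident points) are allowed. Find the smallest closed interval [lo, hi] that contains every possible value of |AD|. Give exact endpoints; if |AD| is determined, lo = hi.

|AD| ∈ [15, 71]  (≈ [15.0000, 71.0000])

|AB| ∈ {43}
|BC| ∈ {10}
|CD| ∈ {18}
|AC| ∈ [33, 53]
|BD| ∈ [8, 28]
|AD| ∈ [15, 71]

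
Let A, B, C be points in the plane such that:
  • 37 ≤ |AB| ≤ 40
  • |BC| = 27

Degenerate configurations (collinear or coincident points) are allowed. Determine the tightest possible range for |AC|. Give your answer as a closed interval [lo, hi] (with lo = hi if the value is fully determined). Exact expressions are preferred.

|AB| ∈ [37, 40]
|BC| ∈ {27}
|AC| ∈ [10, 67]

|AC| ∈ [10, 67]  (≈ [10.0000, 67.0000])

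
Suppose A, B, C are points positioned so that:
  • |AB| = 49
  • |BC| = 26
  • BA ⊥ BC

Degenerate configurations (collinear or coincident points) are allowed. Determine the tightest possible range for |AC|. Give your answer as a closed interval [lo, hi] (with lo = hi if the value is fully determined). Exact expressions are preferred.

|AC| = √(3077)  (≈ 55.4707)

|AB| ∈ {49}
|BC| ∈ {26}
|AC| ∈ {√(3077)}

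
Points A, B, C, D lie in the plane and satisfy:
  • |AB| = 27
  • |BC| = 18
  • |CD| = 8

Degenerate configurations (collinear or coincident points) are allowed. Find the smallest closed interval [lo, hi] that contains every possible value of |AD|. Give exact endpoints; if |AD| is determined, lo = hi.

|AB| ∈ {27}
|BC| ∈ {18}
|CD| ∈ {8}
|AC| ∈ [9, 45]
|BD| ∈ [10, 26]
|AD| ∈ [1, 53]

|AD| ∈ [1, 53]  (≈ [1.0000, 53.0000])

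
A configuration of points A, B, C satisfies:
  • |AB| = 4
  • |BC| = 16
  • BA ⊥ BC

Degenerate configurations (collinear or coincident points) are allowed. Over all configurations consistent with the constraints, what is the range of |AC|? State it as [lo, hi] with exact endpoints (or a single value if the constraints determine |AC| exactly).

|AC| = 4·√(17)  (≈ 16.4924)

|AB| ∈ {4}
|BC| ∈ {16}
|AC| ∈ {4·√(17)}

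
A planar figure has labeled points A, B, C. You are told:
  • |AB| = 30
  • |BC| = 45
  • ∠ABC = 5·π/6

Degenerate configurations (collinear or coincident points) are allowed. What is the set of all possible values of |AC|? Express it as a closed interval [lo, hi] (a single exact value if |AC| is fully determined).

|AB| ∈ {30}
|BC| ∈ {45}
|AC| ∈ {15·√(6·√(3) + 13)}

|AC| = 15·√(6·√(3) + 13)  (≈ 72.5484)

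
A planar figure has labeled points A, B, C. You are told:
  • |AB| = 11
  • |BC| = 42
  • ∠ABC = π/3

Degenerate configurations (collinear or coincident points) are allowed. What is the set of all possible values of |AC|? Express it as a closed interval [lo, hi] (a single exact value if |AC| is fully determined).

|AB| ∈ {11}
|BC| ∈ {42}
|AC| ∈ {√(1423)}

|AC| = √(1423)  (≈ 37.7227)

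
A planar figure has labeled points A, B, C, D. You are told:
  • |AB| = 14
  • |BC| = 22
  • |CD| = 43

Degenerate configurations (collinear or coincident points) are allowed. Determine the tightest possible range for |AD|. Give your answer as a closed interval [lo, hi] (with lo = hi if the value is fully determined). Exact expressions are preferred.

|AD| ∈ [7, 79]  (≈ [7.0000, 79.0000])

|AB| ∈ {14}
|BC| ∈ {22}
|CD| ∈ {43}
|AC| ∈ [8, 36]
|BD| ∈ [21, 65]
|AD| ∈ [7, 79]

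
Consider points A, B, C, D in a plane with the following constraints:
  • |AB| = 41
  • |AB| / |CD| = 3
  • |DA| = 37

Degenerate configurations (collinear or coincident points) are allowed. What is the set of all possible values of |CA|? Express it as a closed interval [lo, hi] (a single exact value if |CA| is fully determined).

|AB| ∈ {41}
|AD| ∈ {37}
|CD| ∈ {41/3}
|BD| ∈ [4, 78]
|AC| ∈ [70/3, 152/3]
|BC| ∈ [0, 275/3]

|CA| ∈ [70/3, 152/3]  (≈ [23.3333, 50.6667])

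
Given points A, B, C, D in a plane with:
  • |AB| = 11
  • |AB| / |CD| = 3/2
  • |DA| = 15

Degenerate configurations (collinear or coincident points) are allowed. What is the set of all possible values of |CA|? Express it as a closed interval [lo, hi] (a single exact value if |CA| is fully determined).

|AB| ∈ {11}
|AD| ∈ {15}
|CD| ∈ {22/3}
|BD| ∈ [4, 26]
|AC| ∈ [23/3, 67/3]
|BC| ∈ [0, 100/3]

|CA| ∈ [23/3, 67/3]  (≈ [7.6667, 22.3333])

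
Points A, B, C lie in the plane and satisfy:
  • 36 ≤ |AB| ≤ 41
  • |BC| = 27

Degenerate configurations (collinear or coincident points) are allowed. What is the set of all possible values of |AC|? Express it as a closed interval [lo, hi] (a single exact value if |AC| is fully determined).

|AB| ∈ [36, 41]
|BC| ∈ {27}
|AC| ∈ [9, 68]

|AC| ∈ [9, 68]  (≈ [9.0000, 68.0000])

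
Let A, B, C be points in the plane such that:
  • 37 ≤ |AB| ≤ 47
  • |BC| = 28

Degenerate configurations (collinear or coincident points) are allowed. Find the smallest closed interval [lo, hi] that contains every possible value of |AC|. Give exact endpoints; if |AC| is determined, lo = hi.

|AB| ∈ [37, 47]
|BC| ∈ {28}
|AC| ∈ [9, 75]

|AC| ∈ [9, 75]  (≈ [9.0000, 75.0000])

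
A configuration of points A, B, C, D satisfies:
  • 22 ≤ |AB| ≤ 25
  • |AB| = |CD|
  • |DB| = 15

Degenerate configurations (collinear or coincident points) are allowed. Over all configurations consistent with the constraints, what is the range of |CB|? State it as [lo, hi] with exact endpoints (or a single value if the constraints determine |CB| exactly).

|CB| ∈ [7, 40]  (≈ [7.0000, 40.0000])

|AB| ∈ [22, 25]
|BD| ∈ {15}
|CD| ∈ [22, 25]
|AD| ∈ [7, 40]
|BC| ∈ [7, 40]
|AC| ∈ [0, 65]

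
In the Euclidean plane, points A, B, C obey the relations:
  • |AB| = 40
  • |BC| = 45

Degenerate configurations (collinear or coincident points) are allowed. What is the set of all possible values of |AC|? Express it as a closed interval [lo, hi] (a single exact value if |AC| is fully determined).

|AC| ∈ [5, 85]  (≈ [5.0000, 85.0000])

|AB| ∈ {40}
|BC| ∈ {45}
|AC| ∈ [5, 85]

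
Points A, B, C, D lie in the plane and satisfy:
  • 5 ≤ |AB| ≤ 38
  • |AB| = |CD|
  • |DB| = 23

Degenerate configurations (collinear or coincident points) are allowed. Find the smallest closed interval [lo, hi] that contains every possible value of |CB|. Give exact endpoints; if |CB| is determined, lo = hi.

|CB| ∈ [0, 61]  (≈ [0.0000, 61.0000])

|AB| ∈ [5, 38]
|BD| ∈ {23}
|CD| ∈ [5, 38]
|AD| ∈ [0, 61]
|BC| ∈ [0, 61]
|AC| ∈ [0, 99]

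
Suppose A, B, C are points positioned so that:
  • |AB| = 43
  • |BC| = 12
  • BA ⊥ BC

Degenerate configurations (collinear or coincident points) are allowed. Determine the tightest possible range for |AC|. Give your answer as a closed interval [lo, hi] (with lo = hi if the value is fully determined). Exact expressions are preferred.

|AC| = √(1993)  (≈ 44.6430)

|AB| ∈ {43}
|BC| ∈ {12}
|AC| ∈ {√(1993)}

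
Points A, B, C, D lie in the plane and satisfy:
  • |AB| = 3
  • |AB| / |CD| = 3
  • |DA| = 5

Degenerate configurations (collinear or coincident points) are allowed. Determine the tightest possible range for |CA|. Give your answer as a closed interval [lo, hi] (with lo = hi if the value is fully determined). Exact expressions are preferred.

|CA| ∈ [4, 6]  (≈ [4.0000, 6.0000])

|AB| ∈ {3}
|AD| ∈ {5}
|CD| ∈ {1}
|BD| ∈ [2, 8]
|AC| ∈ [4, 6]
|BC| ∈ [1, 9]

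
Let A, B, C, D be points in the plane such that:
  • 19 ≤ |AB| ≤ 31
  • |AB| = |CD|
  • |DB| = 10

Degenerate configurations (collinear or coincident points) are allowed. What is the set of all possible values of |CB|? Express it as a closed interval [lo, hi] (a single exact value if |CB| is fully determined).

|AB| ∈ [19, 31]
|BD| ∈ {10}
|CD| ∈ [19, 31]
|AD| ∈ [9, 41]
|BC| ∈ [9, 41]
|AC| ∈ [0, 72]

|CB| ∈ [9, 41]  (≈ [9.0000, 41.0000])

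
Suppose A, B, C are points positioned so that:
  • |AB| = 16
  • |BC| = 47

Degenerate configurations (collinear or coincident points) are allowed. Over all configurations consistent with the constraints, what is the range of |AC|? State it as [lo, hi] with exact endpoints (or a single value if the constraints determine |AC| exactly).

|AC| ∈ [31, 63]  (≈ [31.0000, 63.0000])

|AB| ∈ {16}
|BC| ∈ {47}
|AC| ∈ [31, 63]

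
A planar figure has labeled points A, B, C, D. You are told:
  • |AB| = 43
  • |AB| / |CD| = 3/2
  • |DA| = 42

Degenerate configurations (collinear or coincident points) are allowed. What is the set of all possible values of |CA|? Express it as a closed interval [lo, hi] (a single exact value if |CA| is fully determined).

|CA| ∈ [40/3, 212/3]  (≈ [13.3333, 70.6667])

|AB| ∈ {43}
|AD| ∈ {42}
|CD| ∈ {86/3}
|BD| ∈ [1, 85]
|AC| ∈ [40/3, 212/3]
|BC| ∈ [0, 341/3]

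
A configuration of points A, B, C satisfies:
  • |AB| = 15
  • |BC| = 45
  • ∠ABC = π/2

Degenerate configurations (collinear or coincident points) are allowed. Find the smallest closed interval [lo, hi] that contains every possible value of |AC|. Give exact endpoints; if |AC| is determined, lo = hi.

|AC| = 15·√(10)  (≈ 47.4342)

|AB| ∈ {15}
|BC| ∈ {45}
|AC| ∈ {15·√(10)}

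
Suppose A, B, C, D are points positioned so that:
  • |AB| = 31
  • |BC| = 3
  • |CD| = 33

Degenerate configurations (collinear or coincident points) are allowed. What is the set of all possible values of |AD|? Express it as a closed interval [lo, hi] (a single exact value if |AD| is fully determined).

|AD| ∈ [0, 67]  (≈ [0.0000, 67.0000])

|AB| ∈ {31}
|BC| ∈ {3}
|CD| ∈ {33}
|AC| ∈ [28, 34]
|BD| ∈ [30, 36]
|AD| ∈ [0, 67]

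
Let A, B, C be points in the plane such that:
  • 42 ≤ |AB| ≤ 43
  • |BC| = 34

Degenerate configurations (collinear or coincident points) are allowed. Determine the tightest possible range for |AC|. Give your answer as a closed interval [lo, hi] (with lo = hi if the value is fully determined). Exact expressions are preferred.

|AB| ∈ [42, 43]
|BC| ∈ {34}
|AC| ∈ [8, 77]

|AC| ∈ [8, 77]  (≈ [8.0000, 77.0000])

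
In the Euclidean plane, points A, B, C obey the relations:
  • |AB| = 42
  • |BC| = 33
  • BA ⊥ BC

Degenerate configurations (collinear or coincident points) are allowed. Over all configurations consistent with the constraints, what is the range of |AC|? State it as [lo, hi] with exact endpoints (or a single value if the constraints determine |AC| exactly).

|AB| ∈ {42}
|BC| ∈ {33}
|AC| ∈ {3·√(317)}

|AC| = 3·√(317)  (≈ 53.4135)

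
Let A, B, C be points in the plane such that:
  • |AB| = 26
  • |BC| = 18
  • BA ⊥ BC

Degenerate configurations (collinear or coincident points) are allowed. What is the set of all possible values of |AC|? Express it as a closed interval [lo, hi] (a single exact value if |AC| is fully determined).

|AC| = 10·√(10)  (≈ 31.6228)

|AB| ∈ {26}
|BC| ∈ {18}
|AC| ∈ {10·√(10)}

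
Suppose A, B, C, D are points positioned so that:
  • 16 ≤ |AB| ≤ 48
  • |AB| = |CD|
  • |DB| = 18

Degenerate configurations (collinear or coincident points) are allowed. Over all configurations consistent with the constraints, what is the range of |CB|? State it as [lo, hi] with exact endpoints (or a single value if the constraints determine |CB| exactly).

|CB| ∈ [0, 66]  (≈ [0.0000, 66.0000])

|AB| ∈ [16, 48]
|BD| ∈ {18}
|CD| ∈ [16, 48]
|AD| ∈ [0, 66]
|BC| ∈ [0, 66]
|AC| ∈ [0, 114]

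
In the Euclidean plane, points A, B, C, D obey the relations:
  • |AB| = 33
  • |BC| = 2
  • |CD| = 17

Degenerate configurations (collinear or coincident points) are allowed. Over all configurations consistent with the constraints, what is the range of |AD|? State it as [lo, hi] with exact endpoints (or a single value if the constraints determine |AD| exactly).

|AB| ∈ {33}
|BC| ∈ {2}
|CD| ∈ {17}
|AC| ∈ [31, 35]
|BD| ∈ [15, 19]
|AD| ∈ [14, 52]

|AD| ∈ [14, 52]  (≈ [14.0000, 52.0000])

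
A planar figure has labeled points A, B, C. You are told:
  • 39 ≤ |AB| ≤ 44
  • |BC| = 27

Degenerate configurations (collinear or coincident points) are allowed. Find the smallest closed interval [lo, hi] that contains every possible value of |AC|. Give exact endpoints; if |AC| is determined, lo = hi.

|AC| ∈ [12, 71]  (≈ [12.0000, 71.0000])

|AB| ∈ [39, 44]
|BC| ∈ {27}
|AC| ∈ [12, 71]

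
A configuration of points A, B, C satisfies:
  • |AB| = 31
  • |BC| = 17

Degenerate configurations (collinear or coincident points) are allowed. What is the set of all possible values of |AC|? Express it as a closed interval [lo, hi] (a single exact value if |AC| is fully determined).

|AC| ∈ [14, 48]  (≈ [14.0000, 48.0000])

|AB| ∈ {31}
|BC| ∈ {17}
|AC| ∈ [14, 48]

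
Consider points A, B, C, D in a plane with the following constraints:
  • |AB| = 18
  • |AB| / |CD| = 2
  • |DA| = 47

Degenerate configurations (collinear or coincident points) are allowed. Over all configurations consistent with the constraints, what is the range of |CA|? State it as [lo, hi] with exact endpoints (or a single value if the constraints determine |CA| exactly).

|AB| ∈ {18}
|AD| ∈ {47}
|CD| ∈ {9}
|BD| ∈ [29, 65]
|AC| ∈ [38, 56]
|BC| ∈ [20, 74]

|CA| ∈ [38, 56]  (≈ [38.0000, 56.0000])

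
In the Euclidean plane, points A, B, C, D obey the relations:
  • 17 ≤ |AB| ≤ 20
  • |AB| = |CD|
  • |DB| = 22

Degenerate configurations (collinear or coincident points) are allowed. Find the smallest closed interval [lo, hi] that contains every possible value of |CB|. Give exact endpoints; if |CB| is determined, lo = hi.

|CB| ∈ [2, 42]  (≈ [2.0000, 42.0000])

|AB| ∈ [17, 20]
|BD| ∈ {22}
|CD| ∈ [17, 20]
|AD| ∈ [2, 42]
|BC| ∈ [2, 42]
|AC| ∈ [0, 62]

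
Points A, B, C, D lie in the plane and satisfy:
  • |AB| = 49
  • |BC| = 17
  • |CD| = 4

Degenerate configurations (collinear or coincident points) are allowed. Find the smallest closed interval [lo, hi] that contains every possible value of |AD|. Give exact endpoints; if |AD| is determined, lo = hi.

|AD| ∈ [28, 70]  (≈ [28.0000, 70.0000])

|AB| ∈ {49}
|BC| ∈ {17}
|CD| ∈ {4}
|AC| ∈ [32, 66]
|BD| ∈ [13, 21]
|AD| ∈ [28, 70]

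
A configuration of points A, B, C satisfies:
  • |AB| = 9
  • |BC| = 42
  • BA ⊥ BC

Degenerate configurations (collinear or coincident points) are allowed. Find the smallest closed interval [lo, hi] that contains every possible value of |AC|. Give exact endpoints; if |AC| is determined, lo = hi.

|AB| ∈ {9}
|BC| ∈ {42}
|AC| ∈ {3·√(205)}

|AC| = 3·√(205)  (≈ 42.9535)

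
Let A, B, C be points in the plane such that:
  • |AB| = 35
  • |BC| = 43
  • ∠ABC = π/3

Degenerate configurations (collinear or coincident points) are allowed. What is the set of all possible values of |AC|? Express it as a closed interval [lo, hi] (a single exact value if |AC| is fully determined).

|AB| ∈ {35}
|BC| ∈ {43}
|AC| ∈ {√(1569)}

|AC| = √(1569)  (≈ 39.6106)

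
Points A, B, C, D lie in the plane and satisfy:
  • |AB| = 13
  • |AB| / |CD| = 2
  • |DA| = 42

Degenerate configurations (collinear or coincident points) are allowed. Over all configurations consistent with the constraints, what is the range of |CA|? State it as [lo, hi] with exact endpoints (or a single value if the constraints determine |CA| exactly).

|CA| ∈ [71/2, 97/2]  (≈ [35.5000, 48.5000])

|AB| ∈ {13}
|AD| ∈ {42}
|CD| ∈ {13/2}
|BD| ∈ [29, 55]
|AC| ∈ [71/2, 97/2]
|BC| ∈ [45/2, 123/2]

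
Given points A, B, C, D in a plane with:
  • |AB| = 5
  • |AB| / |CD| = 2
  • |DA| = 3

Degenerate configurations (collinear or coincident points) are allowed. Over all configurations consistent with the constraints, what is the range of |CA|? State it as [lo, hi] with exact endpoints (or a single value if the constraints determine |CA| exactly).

|CA| ∈ [1/2, 11/2]  (≈ [0.5000, 5.5000])

|AB| ∈ {5}
|AD| ∈ {3}
|CD| ∈ {5/2}
|BD| ∈ [2, 8]
|AC| ∈ [1/2, 11/2]
|BC| ∈ [0, 21/2]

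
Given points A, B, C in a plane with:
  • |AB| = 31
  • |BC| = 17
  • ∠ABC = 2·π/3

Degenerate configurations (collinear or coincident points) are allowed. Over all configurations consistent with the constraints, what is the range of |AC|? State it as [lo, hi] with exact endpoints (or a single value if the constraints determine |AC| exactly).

|AB| ∈ {31}
|BC| ∈ {17}
|AC| ∈ {√(1777)}

|AC| = √(1777)  (≈ 42.1545)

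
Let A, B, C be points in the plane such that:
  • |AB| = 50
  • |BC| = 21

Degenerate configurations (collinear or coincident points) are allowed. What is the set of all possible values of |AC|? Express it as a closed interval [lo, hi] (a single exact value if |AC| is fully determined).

|AB| ∈ {50}
|BC| ∈ {21}
|AC| ∈ [29, 71]

|AC| ∈ [29, 71]  (≈ [29.0000, 71.0000])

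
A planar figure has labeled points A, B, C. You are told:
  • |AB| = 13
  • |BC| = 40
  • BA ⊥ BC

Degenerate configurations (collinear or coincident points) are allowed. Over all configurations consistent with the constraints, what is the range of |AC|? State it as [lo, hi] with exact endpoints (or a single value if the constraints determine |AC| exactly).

|AB| ∈ {13}
|BC| ∈ {40}
|AC| ∈ {√(1769)}

|AC| = √(1769)  (≈ 42.0595)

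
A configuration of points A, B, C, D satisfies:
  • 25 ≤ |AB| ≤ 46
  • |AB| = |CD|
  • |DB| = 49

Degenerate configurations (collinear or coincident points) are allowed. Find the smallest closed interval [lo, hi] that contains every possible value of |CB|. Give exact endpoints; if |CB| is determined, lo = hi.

|CB| ∈ [3, 95]  (≈ [3.0000, 95.0000])

|AB| ∈ [25, 46]
|BD| ∈ {49}
|CD| ∈ [25, 46]
|AD| ∈ [3, 95]
|BC| ∈ [3, 95]
|AC| ∈ [0, 141]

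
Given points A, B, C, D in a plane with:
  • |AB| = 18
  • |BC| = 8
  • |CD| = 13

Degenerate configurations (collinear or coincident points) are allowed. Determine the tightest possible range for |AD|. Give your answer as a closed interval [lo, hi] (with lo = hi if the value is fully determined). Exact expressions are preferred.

|AB| ∈ {18}
|BC| ∈ {8}
|CD| ∈ {13}
|AC| ∈ [10, 26]
|BD| ∈ [5, 21]
|AD| ∈ [0, 39]

|AD| ∈ [0, 39]  (≈ [0.0000, 39.0000])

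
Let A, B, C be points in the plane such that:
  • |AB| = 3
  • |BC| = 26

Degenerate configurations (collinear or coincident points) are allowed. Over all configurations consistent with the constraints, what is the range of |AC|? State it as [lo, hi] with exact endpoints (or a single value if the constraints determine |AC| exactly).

|AB| ∈ {3}
|BC| ∈ {26}
|AC| ∈ [23, 29]

|AC| ∈ [23, 29]  (≈ [23.0000, 29.0000])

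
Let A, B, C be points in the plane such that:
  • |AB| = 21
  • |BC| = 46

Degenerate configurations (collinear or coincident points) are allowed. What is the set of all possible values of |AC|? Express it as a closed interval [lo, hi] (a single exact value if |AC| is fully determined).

|AB| ∈ {21}
|BC| ∈ {46}
|AC| ∈ [25, 67]

|AC| ∈ [25, 67]  (≈ [25.0000, 67.0000])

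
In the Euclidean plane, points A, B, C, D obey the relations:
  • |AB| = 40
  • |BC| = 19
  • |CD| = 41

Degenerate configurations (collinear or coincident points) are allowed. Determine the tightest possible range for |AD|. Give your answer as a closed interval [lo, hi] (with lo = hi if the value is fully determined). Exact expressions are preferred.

|AD| ∈ [0, 100]  (≈ [0.0000, 100.0000])

|AB| ∈ {40}
|BC| ∈ {19}
|CD| ∈ {41}
|AC| ∈ [21, 59]
|BD| ∈ [22, 60]
|AD| ∈ [0, 100]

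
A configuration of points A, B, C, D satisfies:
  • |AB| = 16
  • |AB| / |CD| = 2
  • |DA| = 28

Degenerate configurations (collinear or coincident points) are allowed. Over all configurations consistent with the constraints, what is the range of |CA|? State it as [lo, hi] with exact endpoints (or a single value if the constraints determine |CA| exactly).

|CA| ∈ [20, 36]  (≈ [20.0000, 36.0000])

|AB| ∈ {16}
|AD| ∈ {28}
|CD| ∈ {8}
|BD| ∈ [12, 44]
|AC| ∈ [20, 36]
|BC| ∈ [4, 52]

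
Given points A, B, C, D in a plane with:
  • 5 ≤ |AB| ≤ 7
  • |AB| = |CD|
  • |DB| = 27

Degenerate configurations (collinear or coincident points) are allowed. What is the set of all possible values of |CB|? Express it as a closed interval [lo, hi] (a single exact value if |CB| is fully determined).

|AB| ∈ [5, 7]
|BD| ∈ {27}
|CD| ∈ [5, 7]
|AD| ∈ [20, 34]
|BC| ∈ [20, 34]
|AC| ∈ [13, 41]

|CB| ∈ [20, 34]  (≈ [20.0000, 34.0000])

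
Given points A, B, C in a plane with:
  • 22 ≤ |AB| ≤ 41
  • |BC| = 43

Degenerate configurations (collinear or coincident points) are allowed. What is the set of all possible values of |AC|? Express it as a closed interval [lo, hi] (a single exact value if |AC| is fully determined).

|AC| ∈ [2, 84]  (≈ [2.0000, 84.0000])

|AB| ∈ [22, 41]
|BC| ∈ {43}
|AC| ∈ [2, 84]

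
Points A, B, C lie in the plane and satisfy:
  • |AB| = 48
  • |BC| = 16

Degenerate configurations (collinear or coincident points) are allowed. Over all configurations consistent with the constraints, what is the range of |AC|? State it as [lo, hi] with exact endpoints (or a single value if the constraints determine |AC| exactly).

|AC| ∈ [32, 64]  (≈ [32.0000, 64.0000])

|AB| ∈ {48}
|BC| ∈ {16}
|AC| ∈ [32, 64]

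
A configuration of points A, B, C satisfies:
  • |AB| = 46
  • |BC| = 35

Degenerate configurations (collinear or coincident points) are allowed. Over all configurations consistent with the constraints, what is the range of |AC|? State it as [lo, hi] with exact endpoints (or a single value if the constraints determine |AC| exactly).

|AB| ∈ {46}
|BC| ∈ {35}
|AC| ∈ [11, 81]

|AC| ∈ [11, 81]  (≈ [11.0000, 81.0000])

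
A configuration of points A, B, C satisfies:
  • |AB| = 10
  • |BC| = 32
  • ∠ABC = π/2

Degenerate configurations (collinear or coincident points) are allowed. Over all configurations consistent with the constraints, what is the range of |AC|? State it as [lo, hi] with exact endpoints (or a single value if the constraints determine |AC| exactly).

|AC| = 2·√(281)  (≈ 33.5261)

|AB| ∈ {10}
|BC| ∈ {32}
|AC| ∈ {2·√(281)}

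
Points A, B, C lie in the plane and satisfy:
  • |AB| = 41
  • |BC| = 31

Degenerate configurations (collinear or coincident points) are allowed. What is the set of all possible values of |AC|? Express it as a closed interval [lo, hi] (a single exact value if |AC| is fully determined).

|AB| ∈ {41}
|BC| ∈ {31}
|AC| ∈ [10, 72]

|AC| ∈ [10, 72]  (≈ [10.0000, 72.0000])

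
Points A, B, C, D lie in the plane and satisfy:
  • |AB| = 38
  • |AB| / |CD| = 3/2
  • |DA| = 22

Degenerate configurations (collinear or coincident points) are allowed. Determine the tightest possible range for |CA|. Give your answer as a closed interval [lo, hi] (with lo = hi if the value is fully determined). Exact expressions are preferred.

|AB| ∈ {38}
|AD| ∈ {22}
|CD| ∈ {76/3}
|BD| ∈ [16, 60]
|AC| ∈ [10/3, 142/3]
|BC| ∈ [0, 256/3]

|CA| ∈ [10/3, 142/3]  (≈ [3.3333, 47.3333])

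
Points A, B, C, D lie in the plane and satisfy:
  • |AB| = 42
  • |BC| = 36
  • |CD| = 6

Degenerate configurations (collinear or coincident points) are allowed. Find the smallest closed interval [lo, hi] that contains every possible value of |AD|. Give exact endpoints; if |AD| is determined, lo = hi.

|AD| ∈ [0, 84]  (≈ [0.0000, 84.0000])

|AB| ∈ {42}
|BC| ∈ {36}
|CD| ∈ {6}
|AC| ∈ [6, 78]
|BD| ∈ [30, 42]
|AD| ∈ [0, 84]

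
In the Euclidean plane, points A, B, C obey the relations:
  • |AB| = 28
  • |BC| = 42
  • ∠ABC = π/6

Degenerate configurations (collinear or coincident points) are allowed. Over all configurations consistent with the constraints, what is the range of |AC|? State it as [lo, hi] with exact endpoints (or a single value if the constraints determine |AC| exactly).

|AB| ∈ {28}
|BC| ∈ {42}
|AC| ∈ {14·√(13 - 6·√(3))}

|AC| = 14·√(13 - 6·√(3))  (≈ 22.6077)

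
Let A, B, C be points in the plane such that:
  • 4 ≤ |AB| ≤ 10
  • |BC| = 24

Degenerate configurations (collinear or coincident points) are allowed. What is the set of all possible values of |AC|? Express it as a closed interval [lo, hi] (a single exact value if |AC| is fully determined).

|AB| ∈ [4, 10]
|BC| ∈ {24}
|AC| ∈ [14, 34]

|AC| ∈ [14, 34]  (≈ [14.0000, 34.0000])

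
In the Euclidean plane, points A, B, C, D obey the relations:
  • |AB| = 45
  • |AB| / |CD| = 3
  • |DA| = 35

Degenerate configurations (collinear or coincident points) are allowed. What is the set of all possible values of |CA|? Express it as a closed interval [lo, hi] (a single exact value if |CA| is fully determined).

|AB| ∈ {45}
|AD| ∈ {35}
|CD| ∈ {15}
|BD| ∈ [10, 80]
|AC| ∈ [20, 50]
|BC| ∈ [0, 95]

|CA| ∈ [20, 50]  (≈ [20.0000, 50.0000])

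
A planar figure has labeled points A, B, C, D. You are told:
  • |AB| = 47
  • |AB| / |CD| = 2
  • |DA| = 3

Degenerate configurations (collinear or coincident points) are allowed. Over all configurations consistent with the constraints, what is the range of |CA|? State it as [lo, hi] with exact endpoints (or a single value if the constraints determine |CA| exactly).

|CA| ∈ [41/2, 53/2]  (≈ [20.5000, 26.5000])

|AB| ∈ {47}
|AD| ∈ {3}
|CD| ∈ {47/2}
|BD| ∈ [44, 50]
|AC| ∈ [41/2, 53/2]
|BC| ∈ [41/2, 147/2]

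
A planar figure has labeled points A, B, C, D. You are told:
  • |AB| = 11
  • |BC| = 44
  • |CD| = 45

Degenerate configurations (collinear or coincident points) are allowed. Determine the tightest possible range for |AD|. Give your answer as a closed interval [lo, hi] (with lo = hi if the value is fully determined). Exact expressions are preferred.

|AD| ∈ [0, 100]  (≈ [0.0000, 100.0000])

|AB| ∈ {11}
|BC| ∈ {44}
|CD| ∈ {45}
|AC| ∈ [33, 55]
|BD| ∈ [1, 89]
|AD| ∈ [0, 100]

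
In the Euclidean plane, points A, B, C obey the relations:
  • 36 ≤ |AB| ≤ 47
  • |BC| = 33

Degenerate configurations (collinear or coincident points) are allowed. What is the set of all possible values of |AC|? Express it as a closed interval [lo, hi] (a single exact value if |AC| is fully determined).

|AC| ∈ [3, 80]  (≈ [3.0000, 80.0000])

|AB| ∈ [36, 47]
|BC| ∈ {33}
|AC| ∈ [3, 80]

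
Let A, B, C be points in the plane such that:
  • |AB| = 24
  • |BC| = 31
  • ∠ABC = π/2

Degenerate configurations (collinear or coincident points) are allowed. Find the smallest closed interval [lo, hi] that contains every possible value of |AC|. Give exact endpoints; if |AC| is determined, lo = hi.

|AB| ∈ {24}
|BC| ∈ {31}
|AC| ∈ {√(1537)}

|AC| = √(1537)  (≈ 39.2046)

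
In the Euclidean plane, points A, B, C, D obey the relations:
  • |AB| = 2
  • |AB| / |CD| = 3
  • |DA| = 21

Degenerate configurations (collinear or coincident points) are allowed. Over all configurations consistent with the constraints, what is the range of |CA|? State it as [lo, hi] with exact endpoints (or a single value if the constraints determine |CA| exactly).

|AB| ∈ {2}
|AD| ∈ {21}
|CD| ∈ {2/3}
|BD| ∈ [19, 23]
|AC| ∈ [61/3, 65/3]
|BC| ∈ [55/3, 71/3]

|CA| ∈ [61/3, 65/3]  (≈ [20.3333, 21.6667])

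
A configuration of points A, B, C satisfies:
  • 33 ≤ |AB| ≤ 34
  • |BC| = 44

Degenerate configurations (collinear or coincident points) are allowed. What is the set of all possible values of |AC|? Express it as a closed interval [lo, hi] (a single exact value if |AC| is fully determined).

|AB| ∈ [33, 34]
|BC| ∈ {44}
|AC| ∈ [10, 78]

|AC| ∈ [10, 78]  (≈ [10.0000, 78.0000])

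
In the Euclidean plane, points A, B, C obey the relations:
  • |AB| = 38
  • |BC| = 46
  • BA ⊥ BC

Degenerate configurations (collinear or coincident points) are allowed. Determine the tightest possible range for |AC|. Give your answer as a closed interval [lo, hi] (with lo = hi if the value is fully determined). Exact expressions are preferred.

|AC| = 2·√(890)  (≈ 59.6657)

|AB| ∈ {38}
|BC| ∈ {46}
|AC| ∈ {2·√(890)}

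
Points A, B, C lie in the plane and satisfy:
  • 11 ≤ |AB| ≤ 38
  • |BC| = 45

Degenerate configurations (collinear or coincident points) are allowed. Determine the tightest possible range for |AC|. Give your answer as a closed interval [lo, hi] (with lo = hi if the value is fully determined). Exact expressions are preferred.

|AC| ∈ [7, 83]  (≈ [7.0000, 83.0000])

|AB| ∈ [11, 38]
|BC| ∈ {45}
|AC| ∈ [7, 83]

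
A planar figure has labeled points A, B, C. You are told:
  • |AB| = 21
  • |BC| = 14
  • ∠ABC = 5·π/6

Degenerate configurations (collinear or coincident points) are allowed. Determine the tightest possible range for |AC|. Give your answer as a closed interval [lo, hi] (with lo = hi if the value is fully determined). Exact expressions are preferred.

|AB| ∈ {21}
|BC| ∈ {14}
|AC| ∈ {7·√(6·√(3) + 13)}

|AC| = 7·√(6·√(3) + 13)  (≈ 33.8559)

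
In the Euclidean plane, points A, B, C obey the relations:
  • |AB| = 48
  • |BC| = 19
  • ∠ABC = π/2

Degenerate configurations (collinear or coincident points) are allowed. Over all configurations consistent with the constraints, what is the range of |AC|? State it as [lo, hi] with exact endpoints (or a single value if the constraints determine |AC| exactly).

|AB| ∈ {48}
|BC| ∈ {19}
|AC| ∈ {√(2665)}

|AC| = √(2665)  (≈ 51.6236)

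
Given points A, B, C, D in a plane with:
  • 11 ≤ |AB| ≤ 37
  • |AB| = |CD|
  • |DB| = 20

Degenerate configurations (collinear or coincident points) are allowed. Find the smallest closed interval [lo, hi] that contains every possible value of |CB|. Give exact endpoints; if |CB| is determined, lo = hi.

|CB| ∈ [0, 57]  (≈ [0.0000, 57.0000])

|AB| ∈ [11, 37]
|BD| ∈ {20}
|CD| ∈ [11, 37]
|AD| ∈ [0, 57]
|BC| ∈ [0, 57]
|AC| ∈ [0, 94]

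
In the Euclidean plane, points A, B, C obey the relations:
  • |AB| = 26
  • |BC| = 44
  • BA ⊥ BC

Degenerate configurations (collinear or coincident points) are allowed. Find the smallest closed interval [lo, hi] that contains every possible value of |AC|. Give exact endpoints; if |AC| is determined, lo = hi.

|AC| = 2·√(653)  (≈ 51.1077)

|AB| ∈ {26}
|BC| ∈ {44}
|AC| ∈ {2·√(653)}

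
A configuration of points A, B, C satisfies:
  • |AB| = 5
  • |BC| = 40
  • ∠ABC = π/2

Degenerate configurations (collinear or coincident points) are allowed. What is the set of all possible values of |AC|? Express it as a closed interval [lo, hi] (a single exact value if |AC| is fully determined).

|AC| = 5·√(65)  (≈ 40.3113)

|AB| ∈ {5}
|BC| ∈ {40}
|AC| ∈ {5·√(65)}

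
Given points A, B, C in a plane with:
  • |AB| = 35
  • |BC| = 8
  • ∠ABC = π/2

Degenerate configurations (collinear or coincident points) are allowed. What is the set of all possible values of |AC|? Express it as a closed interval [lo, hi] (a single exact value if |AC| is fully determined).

|AC| = √(1289)  (≈ 35.9026)

|AB| ∈ {35}
|BC| ∈ {8}
|AC| ∈ {√(1289)}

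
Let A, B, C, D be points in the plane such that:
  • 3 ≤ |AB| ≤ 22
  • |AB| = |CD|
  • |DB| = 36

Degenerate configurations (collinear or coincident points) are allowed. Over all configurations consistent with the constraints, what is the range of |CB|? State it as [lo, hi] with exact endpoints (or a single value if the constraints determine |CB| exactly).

|AB| ∈ [3, 22]
|BD| ∈ {36}
|CD| ∈ [3, 22]
|AD| ∈ [14, 58]
|BC| ∈ [14, 58]
|AC| ∈ [0, 80]

|CB| ∈ [14, 58]  (≈ [14.0000, 58.0000])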